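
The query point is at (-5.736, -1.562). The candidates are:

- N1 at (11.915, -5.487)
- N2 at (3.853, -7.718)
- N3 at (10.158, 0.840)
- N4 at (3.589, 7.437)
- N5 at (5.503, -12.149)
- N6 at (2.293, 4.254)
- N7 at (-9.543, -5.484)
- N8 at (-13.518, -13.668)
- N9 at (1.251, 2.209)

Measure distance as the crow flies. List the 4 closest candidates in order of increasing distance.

Distances from (-5.736, -1.562):
N1: 18.082
N2: 11.395
N3: 16.074
N4: 12.959
N5: 15.440
N6: 9.914
N7: 5.466
N8: 14.391
N9: 7.940
Sorted: N7 (5.466) < N9 (7.940) < N6 (9.914) < N2 (11.395) < N4 (12.959) < N8 (14.391) < …

N7, N9, N6, N2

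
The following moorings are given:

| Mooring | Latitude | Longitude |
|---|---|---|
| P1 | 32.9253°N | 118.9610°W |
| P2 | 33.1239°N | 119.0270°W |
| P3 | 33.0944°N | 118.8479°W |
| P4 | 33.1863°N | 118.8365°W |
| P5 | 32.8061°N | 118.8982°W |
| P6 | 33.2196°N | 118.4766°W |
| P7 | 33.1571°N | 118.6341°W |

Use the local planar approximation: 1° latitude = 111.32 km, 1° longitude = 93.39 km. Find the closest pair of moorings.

Pairwise distances:
P1–P2: 22.9513 km
P1–P3: 21.5851 km
P1–P4: 31.2946 km
P1–P5: 14.5077 km
P1–P6: 55.8552 km
P1–P7: 39.9734 km
P2–P3: 17.0455 km
P2–P4: 19.0988 km
P2–P5: 37.3665 km
P2–P6: 52.4942 km
P2–P7: 36.8786 km
P3–P4: 10.2856 km
P3–P5: 32.4355 km
P3–P6: 37.3718 km
P3–P7: 21.1516 km
P4–P5: 42.7143 km
P4–P6: 33.8149 km
P4–P7: 19.1796 km
P5–P6: 60.5730 km
P5–P7: 46.2066 km
P6–P7: 16.2714 km
Closest pair: P3–P4 at 10.2856 km.

P3 and P4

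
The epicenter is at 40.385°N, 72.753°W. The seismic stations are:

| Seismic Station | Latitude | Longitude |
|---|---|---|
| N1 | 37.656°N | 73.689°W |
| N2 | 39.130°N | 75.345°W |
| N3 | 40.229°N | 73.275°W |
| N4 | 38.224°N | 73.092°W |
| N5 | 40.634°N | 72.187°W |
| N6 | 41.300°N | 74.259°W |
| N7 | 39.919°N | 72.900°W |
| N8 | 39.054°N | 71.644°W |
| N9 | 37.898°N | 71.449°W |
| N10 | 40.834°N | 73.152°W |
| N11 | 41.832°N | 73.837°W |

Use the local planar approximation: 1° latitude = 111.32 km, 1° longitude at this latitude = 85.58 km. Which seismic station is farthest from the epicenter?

N1

Distances from 40.385°N, 72.753°W:
N1: √((-2.729·111.32)² + (-0.936·85.58)²) = √(92289.74939 + 6416.47138) = 314.175 km
N2: √((-1.255·111.32)² + (-2.592·85.58)²) = √(19517.93408 + 49205.60304) = 262.152 km
N3: √((-0.156·111.32)² + (-0.522·85.58)²) = √(301.57518 + 1995.65549) = 47.929 km
N4: √((-2.161·111.32)² + (-0.339·85.58)²) = √(57870.32603 + 841.67410) = 242.306 km
N5: √((0.249·111.32)² + (0.566·85.58)²) = √(768.32522 + 2346.26697) = 55.809 km
N6: √((0.915·111.32)² + (-1.506·85.58)²) = √(10375.01142 + 16610.95142) = 164.274 km
N7: √((-0.466·111.32)² + (-0.147·85.58)²) = √(2691.02808 + 158.26294) = 53.379 km
N8: √((-1.331·111.32)² + (1.109·85.58)²) = √(21953.43618 + 9007.57022) = 175.957 km
N9: √((-2.487·111.32)² + (1.304·85.58)²) = √(76647.49502 + 12453.73864) = 298.498 km
N10: √((0.449·111.32)² + (-0.399·85.58)²) = √(2498.26830 + 1165.97800) = 60.533 km
N11: √((1.447·111.32)² + (-1.084·85.58)²) = √(25946.77929 + 8606.03541) = 185.884 km
Maximum: N1 at 314.175 km.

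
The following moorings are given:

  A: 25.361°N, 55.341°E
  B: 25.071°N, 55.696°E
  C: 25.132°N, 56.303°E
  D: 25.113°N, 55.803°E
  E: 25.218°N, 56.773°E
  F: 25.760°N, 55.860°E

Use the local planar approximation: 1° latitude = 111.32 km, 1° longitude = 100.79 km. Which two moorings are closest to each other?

Pairwise distances:
B–D: √((0.042·111.32)² + (0.107·100.79)²) = √(21.85974 + 116.30609) = 11.754 km
A–B: √((-0.290·111.32)² + (0.355·100.79)²) = √(1042.17918 + 1280.24060) = 48.191 km
C–E: √((0.086·111.32)² + (0.470·100.79)²) = √(91.65229 + 2244.04006) = 48.329 km
C–D: √((-0.019·111.32)² + (-0.500·100.79)²) = √(4.47356 + 2539.65603) = 50.439 km
A–D: √((-0.248·111.32)² + (0.462·100.79)²) = √(762.16633 + 2168.29736) = 54.134 km
B–C: √((0.061·111.32)² + (0.607·100.79)²) = √(46.11116 + 3742.93489) = 61.555 km
A–F: √((0.399·111.32)² + (0.519·100.79)²) = √(1972.84146 + 2736.33715) = 68.623 km
D–F: √((0.647·111.32)² + (0.057·100.79)²) = √(5187.46234 + 33.00537) = 72.253 km
B–F: √((0.689·111.32)² + (0.164·100.79)²) = √(5882.81023 + 273.22635) = 78.460 km
C–F: √((0.628·111.32)² + (-0.443·100.79)²) = √(4887.26269 + 1993.61982) = 82.951 km
D–E: √((0.105·111.32)² + (0.970·100.79)²) = √(136.62337 + 9558.24942) = 98.463 km
A–C: √((-0.229·111.32)² + (0.962·100.79)²) = √(649.85634 + 9401.23772) = 100.255 km
B–E: √((0.147·111.32)² + (1.077·100.79)²) = √(267.78181 + 11783.28269) = 109.777 km
E–F: √((0.542·111.32)² + (-0.913·100.79)²) = √(3640.36532 + 8467.91413) = 110.038 km
A–E: √((-0.143·111.32)² + (1.432·100.79)²) = √(253.40692 + 20831.51839) = 145.206 km
Closest pair: B–D at 11.754 km.

B and D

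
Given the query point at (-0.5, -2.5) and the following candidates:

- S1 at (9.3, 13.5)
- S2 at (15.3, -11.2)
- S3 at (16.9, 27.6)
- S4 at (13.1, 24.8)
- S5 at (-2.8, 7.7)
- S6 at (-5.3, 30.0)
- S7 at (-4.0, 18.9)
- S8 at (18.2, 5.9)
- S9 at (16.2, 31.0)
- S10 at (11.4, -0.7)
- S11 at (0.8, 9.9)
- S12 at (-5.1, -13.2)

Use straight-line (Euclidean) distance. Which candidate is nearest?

S5

Distances from (-0.5, -2.5):
S1: 18.8
S2: 18.0
S3: 34.8
S4: 30.5
S5: 10.5
S6: 32.9
S7: 21.7
S8: 20.5
S9: 37.4
S10: 12.0
S11: 12.5
S12: 11.6
Minimum: S5 at 10.5.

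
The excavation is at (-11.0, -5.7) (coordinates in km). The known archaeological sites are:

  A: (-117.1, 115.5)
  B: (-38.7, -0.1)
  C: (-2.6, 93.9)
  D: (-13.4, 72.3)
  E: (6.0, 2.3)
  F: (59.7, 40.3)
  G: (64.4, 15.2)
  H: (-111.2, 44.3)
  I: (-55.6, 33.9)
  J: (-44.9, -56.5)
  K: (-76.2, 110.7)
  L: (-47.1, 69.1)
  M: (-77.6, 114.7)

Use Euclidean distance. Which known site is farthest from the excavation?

Distances from (-11.0, -5.7):
A: 161.1 km
B: 28.3 km
C: 100.0 km
D: 78.0 km
E: 18.8 km
F: 84.3 km
G: 78.2 km
H: 112.0 km
I: 59.6 km
J: 61.1 km
K: 133.4 km
L: 83.1 km
M: 137.6 km
Maximum: A at 161.1 km.

A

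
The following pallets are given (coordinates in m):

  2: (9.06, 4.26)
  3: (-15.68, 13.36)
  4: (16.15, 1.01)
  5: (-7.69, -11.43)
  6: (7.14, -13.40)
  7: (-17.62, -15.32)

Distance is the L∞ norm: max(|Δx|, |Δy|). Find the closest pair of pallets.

Pairwise distances:
2–3: 24.74 m
2–4: 7.09 m
2–5: 16.75 m
2–6: 17.66 m
2–7: 26.68 m
3–4: 31.83 m
3–5: 24.79 m
3–6: 26.76 m
3–7: 28.68 m
4–5: 23.84 m
4–6: 14.41 m
4–7: 33.77 m
5–6: 14.83 m
5–7: 9.93 m
6–7: 24.76 m
Closest pair: 2–4 at 7.09 m.

2 and 4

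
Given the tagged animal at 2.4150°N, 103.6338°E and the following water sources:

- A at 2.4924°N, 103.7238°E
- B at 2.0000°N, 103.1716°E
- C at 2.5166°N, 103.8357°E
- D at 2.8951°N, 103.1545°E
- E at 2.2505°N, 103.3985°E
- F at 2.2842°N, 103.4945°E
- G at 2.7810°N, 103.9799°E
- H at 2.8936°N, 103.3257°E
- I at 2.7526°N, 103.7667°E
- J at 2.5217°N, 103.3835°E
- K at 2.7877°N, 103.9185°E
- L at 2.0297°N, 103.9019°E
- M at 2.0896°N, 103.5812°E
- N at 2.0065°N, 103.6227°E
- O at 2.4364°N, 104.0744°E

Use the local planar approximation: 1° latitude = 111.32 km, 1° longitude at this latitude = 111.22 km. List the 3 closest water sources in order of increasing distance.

A, F, C

Distances from 2.4150°N, 103.6338°E:
A: √((0.0774·111.32)² + (0.0900·111.22)²) = √(74.238351 + 100.196096) = 13.2074 km
B: √((-0.4150·111.32)² + (-0.4622·111.22)²) = √(2134.236725 + 2642.564910) = 69.1144 km
C: √((0.1016·111.32)² + (0.2019·111.22)²) = √(127.918633 + 504.241306) = 25.1428 km
D: √((0.4801·111.32)² + (-0.4793·111.22)²) = √(2856.339379 + 2841.715784) = 75.4855 km
E: √((-0.1645·111.32)² + (-0.2353·111.22)²) = √(335.334471 + 684.872354) = 31.9407 km
F: √((-0.1308·111.32)² + (-0.1393·111.22)²) = √(212.012703 + 240.031376) = 21.2613 km
G: √((0.3660·111.32)² + (0.3461·111.22)²) = √(1660.001827 + 1481.729680) = 56.0512 km
H: √((0.4786·111.32)² + (-0.3081·111.22)²) = √(2838.518858 + 1174.219202) = 63.3462 km
I: √((0.3376·111.32)² + (0.1329·111.22)²) = √(1412.379064 + 218.482041) = 40.3839 km
J: √((0.1067·111.32)² + (-0.2503·111.22)²) = √(141.083178 + 774.974622) = 30.2664 km
K: √((0.3727·111.32)² + (0.2847·111.22)²) = √(1721.334134 + 1002.630048) = 52.1916 km
L: √((-0.3853·111.32)² + (0.2681·111.22)²) = √(1839.689007 + 889.118014) = 52.2380 km
M: √((-0.3254·111.32)² + (-0.0526·111.22)²) = √(1312.143981 + 34.224512) = 36.6929 km
N: √((-0.4085·111.32)² + (-0.0111·111.22)²) = √(2067.904685 + 1.524094) = 45.4910 km
O: √((0.0214·111.32)² + (0.4406·111.22)²) = √(5.675106 + 2401.346148) = 49.0614 km
Sorted: A (13.2074 km) < F (21.2613 km) < C (25.1428 km) < J (30.2664 km) < E (31.9407 km) < …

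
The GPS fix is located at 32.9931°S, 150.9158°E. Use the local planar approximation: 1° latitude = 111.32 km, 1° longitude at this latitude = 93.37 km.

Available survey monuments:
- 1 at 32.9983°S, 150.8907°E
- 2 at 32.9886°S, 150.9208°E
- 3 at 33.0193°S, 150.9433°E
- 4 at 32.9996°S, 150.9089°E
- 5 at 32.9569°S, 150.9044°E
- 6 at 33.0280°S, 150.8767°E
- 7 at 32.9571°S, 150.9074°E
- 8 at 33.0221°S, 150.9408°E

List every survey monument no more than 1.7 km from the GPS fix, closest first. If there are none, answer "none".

2, 4

Distances from 32.9931°S, 150.9158°E:
1: √((-0.0052·111.32)² + (-0.0251·93.37)²) = √(0.335084 + 5.492400) = 2.4140 km
2: √((0.0045·111.32)² + (0.0050·93.37)²) = √(0.250941 + 0.217949) = 0.6848 km
3: √((-0.0262·111.32)² + (0.0275·93.37)²) = √(8.506462 + 6.592955) = 3.8858 km
4: √((-0.0065·111.32)² + (-0.0069·93.37)²) = √(0.523568 + 0.415062) = 0.9688 km
5: √((0.0362·111.32)² + (-0.0114·93.37)²) = √(16.239159 + 1.132986) = 4.1680 km
6: √((-0.0349·111.32)² + (-0.0391·93.37)²) = √(15.093753 + 13.328100) = 5.3312 km
7: √((0.0360·111.32)² + (-0.0084·93.37)²) = √(16.060217 + 0.615139) = 4.0835 km
8: √((-0.0290·111.32)² + (0.0250·93.37)²) = √(10.421792 + 5.448723) = 3.9838 km
Threshold 1.7 km: 2 (0.6848 km), 4 (0.9688 km) are within range.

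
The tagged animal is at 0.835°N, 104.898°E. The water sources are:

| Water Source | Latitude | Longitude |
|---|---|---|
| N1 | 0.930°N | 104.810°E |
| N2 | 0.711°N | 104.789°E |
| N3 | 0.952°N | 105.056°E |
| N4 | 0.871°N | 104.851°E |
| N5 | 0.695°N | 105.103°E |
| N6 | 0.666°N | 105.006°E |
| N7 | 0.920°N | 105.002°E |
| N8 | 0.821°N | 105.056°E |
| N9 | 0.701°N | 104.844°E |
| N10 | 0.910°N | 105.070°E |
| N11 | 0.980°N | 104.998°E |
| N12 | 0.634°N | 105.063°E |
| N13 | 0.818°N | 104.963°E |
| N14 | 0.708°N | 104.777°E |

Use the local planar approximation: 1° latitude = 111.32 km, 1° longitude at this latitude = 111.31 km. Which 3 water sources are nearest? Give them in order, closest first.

N4, N13, N1

Distances from 0.835°N, 104.898°E:
N1: 14.415 km
N2: 18.378 km
N3: 21.885 km
N4: 6.590 km
N5: 27.633 km
N6: 22.326 km
N7: 14.951 km
N8: 17.656 km
N9: 16.082 km
N10: 20.887 km
N11: 19.607 km
N12: 28.948 km
N13: 7.479 km
N14: 19.526 km
Sorted: N4 (6.590 km) < N13 (7.479 km) < N1 (14.415 km) < N7 (14.951 km) < N9 (16.082 km) < …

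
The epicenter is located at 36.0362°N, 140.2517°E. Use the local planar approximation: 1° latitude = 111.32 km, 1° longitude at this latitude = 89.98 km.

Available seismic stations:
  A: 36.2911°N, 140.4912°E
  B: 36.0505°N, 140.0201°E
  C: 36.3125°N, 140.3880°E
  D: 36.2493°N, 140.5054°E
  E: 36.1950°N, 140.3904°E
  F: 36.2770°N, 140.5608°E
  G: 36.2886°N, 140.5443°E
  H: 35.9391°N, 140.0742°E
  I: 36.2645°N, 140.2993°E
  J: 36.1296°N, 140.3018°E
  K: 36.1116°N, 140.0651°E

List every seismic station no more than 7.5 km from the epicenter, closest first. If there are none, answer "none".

Distances from 36.0362°N, 140.2517°E:
A: √((0.2549·111.32)² + (0.2395·89.98)²) = √(805.167184 + 464.411551) = 35.6311 km
B: √((0.0143·111.32)² + (-0.2316·89.98)²) = √(2.534069 + 434.279259) = 20.9001 km
C: √((0.2763·111.32)² + (0.1363·89.98)²) = √(946.037094 + 150.412417) = 33.1127 km
D: √((0.2131·111.32)² + (0.2537·89.98)²) = √(562.747138 + 521.114205) = 32.9220 km
E: √((0.1588·111.32)² + (0.1387·89.98)²) = √(312.498107 + 155.756041) = 21.6392 km
F: √((0.2408·111.32)² + (0.3091·89.98)²) = √(718.553916 + 773.552845) = 38.6278 km
G: √((0.2524·111.32)² + (0.2926·89.98)²) = √(789.450850 + 693.171377) = 38.5048 km
H: √((-0.0971·111.32)² + (-0.1775·89.98)²) = √(116.838199 + 255.087215) = 19.2854 km
I: √((0.2283·111.32)² + (0.0476·89.98)²) = √(645.889491 + 18.344500) = 25.7727 km
J: √((0.0934·111.32)² + (0.0501·89.98)²) = √(108.103598 + 20.322046) = 11.3325 km
K: √((0.0754·111.32)² + (-0.1866·89.98)²) = √(70.451312 + 281.913100) = 18.7714 km
Threshold 7.5 km: none within range.

none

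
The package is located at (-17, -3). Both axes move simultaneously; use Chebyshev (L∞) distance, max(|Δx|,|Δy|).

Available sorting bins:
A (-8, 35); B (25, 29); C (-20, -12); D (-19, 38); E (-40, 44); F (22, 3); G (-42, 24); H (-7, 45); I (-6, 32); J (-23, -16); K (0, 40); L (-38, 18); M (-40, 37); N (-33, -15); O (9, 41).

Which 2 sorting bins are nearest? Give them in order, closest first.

Distances from (-17, -3):
A: max(|9|, |38|) = 38
B: max(|42|, |32|) = 42
C: max(|-3|, |-9|) = 9
D: max(|-2|, |41|) = 41
E: max(|-23|, |47|) = 47
F: max(|39|, |6|) = 39
G: max(|-25|, |27|) = 27
H: max(|10|, |48|) = 48
I: max(|11|, |35|) = 35
J: max(|-6|, |-13|) = 13
K: max(|17|, |43|) = 43
L: max(|-21|, |21|) = 21
M: max(|-23|, |40|) = 40
N: max(|-16|, |-12|) = 16
O: max(|26|, |44|) = 44
Sorted: C (9) < J (13) < N (16) < L (21) < …

C, J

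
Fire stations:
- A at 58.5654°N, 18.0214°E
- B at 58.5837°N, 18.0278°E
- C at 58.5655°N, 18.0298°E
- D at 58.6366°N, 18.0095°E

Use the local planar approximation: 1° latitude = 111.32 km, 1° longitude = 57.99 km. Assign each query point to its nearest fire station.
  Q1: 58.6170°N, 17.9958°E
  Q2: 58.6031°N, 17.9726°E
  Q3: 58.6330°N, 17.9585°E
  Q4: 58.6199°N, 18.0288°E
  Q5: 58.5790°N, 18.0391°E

Q1 at 58.6170°N, 17.9958°E:
  A: √((-0.0516·111.32)² + (0.0256·57.99)²) = √(32.994823 + 2.203871) = 5.9328 km
  B: √((-0.0333·111.32)² + (0.0320·57.99)²) = √(13.741523 + 3.443548) = 4.1455 km
  C: √((-0.0515·111.32)² + (0.0340·57.99)²) = √(32.867060 + 3.887443) = 6.0625 km
  D: √((0.0196·111.32)² + (0.0137·57.99)²) = √(4.760565 + 0.631171) = 2.3220 km
  → nearest: D (2.3220 km)
Q2 at 58.6031°N, 17.9726°E:
  A: √((-0.0377·111.32)² + (0.0488·57.99)²) = √(17.612828 + 8.008402) = 5.0617 km
  B: √((-0.0194·111.32)² + (0.0552·57.99)²) = √(4.663907 + 10.246708) = 3.8614 km
  C: √((-0.0376·111.32)² + (0.0572·57.99)²) = √(17.519515 + 11.002675) = 5.3406 km
  D: √((0.0335·111.32)² + (0.0369·57.99)²) = √(13.907082 + 4.578877) = 4.2995 km
  → nearest: B (3.8614 km)
Q3 at 58.6330°N, 17.9585°E:
  A: √((-0.0676·111.32)² + (0.0629·57.99)²) = √(56.629117 + 13.304774) = 8.3626 km
  B: √((-0.0493·111.32)² + (0.0693·57.99)²) = √(30.118978 + 16.150006) = 6.8021 km
  C: √((-0.0675·111.32)² + (0.0713·57.99)²) = √(56.461699 + 17.095637) = 8.5766 km
  D: √((0.0036·111.32)² + (0.0510·57.99)²) = √(0.160602 + 8.746747) = 2.9845 km
  → nearest: D (2.9845 km)
Q4 at 58.6199°N, 18.0288°E:
  A: √((-0.0545·111.32)² + (-0.0074·57.99)²) = √(36.807761 + 0.184149) = 6.0821 km
  B: √((-0.0362·111.32)² + (-0.0010·57.99)²) = √(16.239159 + 0.003363) = 4.0302 km
  C: √((-0.0544·111.32)² + (0.0010·57.99)²) = √(36.672811 + 0.003363) = 6.0561 km
  D: √((0.0167·111.32)² + (-0.0193·57.99)²) = √(3.456045 + 1.252624) = 2.1699 km
  → nearest: D (2.1699 km)
Q5 at 58.5790°N, 18.0391°E:
  A: √((-0.0136·111.32)² + (-0.0177·57.99)²) = √(2.292051 + 1.053544) = 1.8291 km
  B: √((0.0047·111.32)² + (-0.0113·57.99)²) = √(0.273742 + 0.429401) = 0.8385 km
  C: √((-0.0135·111.32)² + (-0.0093·57.99)²) = √(2.258468 + 0.290852) = 1.5967 km
  D: √((0.0576·111.32)² + (-0.0296·57.99)²) = √(41.114154 + 2.946386) = 6.6378 km
  → nearest: B (0.8385 km)

Q1→D; Q2→B; Q3→D; Q4→D; Q5→B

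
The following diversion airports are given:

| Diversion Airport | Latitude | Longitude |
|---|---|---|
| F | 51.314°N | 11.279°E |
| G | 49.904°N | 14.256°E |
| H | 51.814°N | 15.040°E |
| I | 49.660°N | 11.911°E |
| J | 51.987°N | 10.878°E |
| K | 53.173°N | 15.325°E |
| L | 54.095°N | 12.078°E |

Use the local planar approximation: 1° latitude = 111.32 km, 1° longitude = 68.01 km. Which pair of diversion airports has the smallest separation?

F and J

Pairwise distances:
F–G: √((-1.410·111.32)² + (2.977·68.01)²) = √(24636.81831 + 40992.38802) = 256.182 km
F–H: √((0.500·111.32)² + (3.761·68.01)²) = √(3098.03560 + 65426.27828) = 261.771 km
F–I: √((-1.654·111.32)² + (0.632·68.01)²) = √(33901.38224 + 1847.47983) = 189.074 km
F–J: √((0.673·111.32)² + (-0.401·68.01)²) = √(5612.76067 + 743.76253) = 79.728 km
F–K: √((1.859·111.32)² + (4.046·68.01)²) = √(42825.76947 + 75717.68138) = 344.301 km
F–L: √((2.781·111.32)² + (0.799·68.01)²) = √(95840.34603 + 2952.83451) = 314.314 km
G–H: √((1.910·111.32)² + (0.784·68.01)²) = √(45207.77469 + 2843.00534) = 219.205 km
G–I: √((-0.244·111.32)² + (-2.345·68.01)²) = √(737.77859 + 25434.97082) = 161.780 km
G–J: √((2.083·111.32)² + (-3.378·68.01)²) = √(53768.13035 + 52779.44756) = 326.416 km
G–K: √((3.269·111.32)² + (1.069·68.01)²) = √(132426.90725 + 5285.68113) = 371.096 km
G–L: √((4.191·111.32)² + (-2.178·68.01)²) = √(217661.54973 + 21941.24670) = 489.492 km
H–I: √((-2.154·111.32)² + (-3.129·68.01)²) = √(57496.02137 + 45285.24023) = 320.595 km
H–J: √((0.173·111.32)² + (-4.162·68.01)²) = √(370.88443 + 80121.61624) = 283.712 km
H–K: √((1.359·111.32)² + (0.285·68.01)²) = √(22886.81235 + 375.69487) = 152.521 km
H–L: √((2.281·111.32)² + (-2.962·68.01)²) = √(64475.83361 + 40580.33782) = 324.124 km
I–J: √((2.327·111.32)² + (-1.033·68.01)²) = √(67102.57125 + 4935.67088) = 268.399 km
I–K: √((3.513·111.32)² + (3.414·68.01)²) = √(152933.52363 + 53910.40361) = 454.801 km
I–L: √((4.435·111.32)² + (0.167·68.01)²) = √(243743.83710 + 128.99667) = 493.835 km
J–K: √((1.186·111.32)² + (4.447·68.01)²) = √(17430.73793 + 91470.23789) = 330.001 km
J–L: √((2.108·111.32)² + (1.200·68.01)²) = √(55066.51707 + 6660.51854) = 248.449 km
K–L: √((0.922·111.32)² + (-3.247·68.01)²) = √(10534.36198 + 48765.21316) = 243.515 km
Closest pair: F–J at 79.728 km.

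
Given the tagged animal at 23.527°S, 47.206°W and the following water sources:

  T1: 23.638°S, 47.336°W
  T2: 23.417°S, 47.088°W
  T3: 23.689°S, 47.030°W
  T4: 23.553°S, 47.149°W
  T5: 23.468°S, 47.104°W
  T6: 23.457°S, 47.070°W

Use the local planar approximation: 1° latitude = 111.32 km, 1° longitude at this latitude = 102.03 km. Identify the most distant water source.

Distances from 23.527°S, 47.206°W:
T1: √((-0.111·111.32)² + (-0.130·102.03)²) = √(152.68359 + 175.93104) = 18.128 km
T2: √((0.110·111.32)² + (0.118·102.03)²) = √(149.94492 + 144.95052) = 17.173 km
T3: √((-0.162·111.32)² + (0.176·102.03)²) = √(325.21939 + 322.46390) = 25.450 km
T4: √((-0.026·111.32)² + (0.057·102.03)²) = √(8.37709 + 33.82248) = 6.496 km
T5: √((0.059·111.32)² + (0.102·102.03)²) = √(43.13705 + 108.30690) = 12.306 km
T6: √((0.070·111.32)² + (0.136·102.03)²) = √(60.72150 + 192.54560) = 15.914 km
Maximum: T3 at 25.450 km.

T3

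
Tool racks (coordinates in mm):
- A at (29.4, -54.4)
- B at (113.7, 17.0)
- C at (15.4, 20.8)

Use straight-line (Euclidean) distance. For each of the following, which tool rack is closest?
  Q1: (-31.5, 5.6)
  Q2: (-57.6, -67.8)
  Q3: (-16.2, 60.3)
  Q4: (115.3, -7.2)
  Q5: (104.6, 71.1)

Q1→C; Q2→A; Q3→C; Q4→B; Q5→B

Q1 at (-31.5, 5.6):
  A: 85.5 mm
  B: 145.6 mm
  C: 49.3 mm
  → nearest: C (49.3 mm)
Q2 at (-57.6, -67.8):
  A: 88.0 mm
  B: 191.1 mm
  C: 114.8 mm
  → nearest: A (88.0 mm)
Q3 at (-16.2, 60.3):
  A: 123.4 mm
  B: 136.9 mm
  C: 50.6 mm
  → nearest: C (50.6 mm)
Q4 at (115.3, -7.2):
  A: 98.0 mm
  B: 24.3 mm
  C: 103.7 mm
  → nearest: B (24.3 mm)
Q5 at (104.6, 71.1):
  A: 146.3 mm
  B: 54.9 mm
  C: 102.4 mm
  → nearest: B (54.9 mm)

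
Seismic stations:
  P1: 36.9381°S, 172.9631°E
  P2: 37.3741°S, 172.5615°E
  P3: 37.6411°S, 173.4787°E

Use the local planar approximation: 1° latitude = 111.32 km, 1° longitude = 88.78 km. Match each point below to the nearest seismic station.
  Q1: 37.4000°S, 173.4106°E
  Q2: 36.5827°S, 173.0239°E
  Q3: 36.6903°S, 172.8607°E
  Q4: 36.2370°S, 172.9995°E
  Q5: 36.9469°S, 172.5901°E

Q1→P3; Q2→P1; Q3→P1; Q4→P1; Q5→P1

Q1 at 37.4000°S, 173.4106°E:
  P1: √((0.4619·111.32)² + (-0.4475·88.78)²) = √(2643.883532 + 1578.397414) = 64.9791 km
  P2: √((0.0259·111.32)² + (-0.8491·88.78)²) = √(8.312773 + 5682.611464) = 75.4382 km
  P3: √((-0.2411·111.32)² + (0.0681·88.78)²) = √(720.345448 + 36.553124) = 27.5118 km
  → nearest: P3 (27.5118 km)
Q2 at 36.5827°S, 173.0239°E:
  P1: √((-0.3554·111.32)² + (-0.0608·88.78)²) = √(1565.241097 + 29.136504) = 39.9297 km
  P2: √((-0.7914·111.32)² + (-0.4624·88.78)²) = √(7761.371779 + 1685.256195) = 97.1938 km
  P3: √((-1.0584·111.32)² + (0.4548·88.78)²) = √(13881.808778 + 1630.313758) = 124.5477 km
  → nearest: P1 (39.9297 km)
Q3 at 36.6903°S, 172.8607°E:
  P1: √((-0.2478·111.32)² + (0.1024·88.78)²) = √(760.937521 + 82.647590) = 29.0445 km
  P2: √((-0.6838·111.32)² + (-0.2992·88.78)²) = √(5794.348180 + 705.591694) = 80.6222 km
  P3: √((-0.9508·111.32)² + (0.6180·88.78)²) = √(11202.752503 + 3010.282345) = 119.2184 km
  → nearest: P1 (29.0445 km)
Q4 at 36.2370°S, 172.9995°E:
  P1: √((-0.7011·111.32)² + (-0.0364·88.78)²) = √(6091.248670 + 10.443187) = 78.1133 km
  P2: √((-1.1371·111.32)² + (-0.4380·88.78)²) = √(16022.995635 + 1512.092998) = 132.4201 km
  P3: √((-1.4041·111.32)² + (0.4792·88.78)²) = √(24431.069211 + 1809.938841) = 161.9908 km
  → nearest: P1 (78.1133 km)
Q5 at 36.9469°S, 172.5901°E:
  P1: √((0.0088·111.32)² + (0.3730·88.78)²) = √(0.959648 + 1096.599251) = 33.1294 km
  P2: √((-0.4272·111.32)² + (-0.0286·88.78)²) = √(2261.564005 + 6.447069) = 47.6236 km
  P3: √((-0.6942·111.32)² + (0.8886·88.78)²) = √(5971.942451 + 6223.617584) = 110.4335 km
  → nearest: P1 (33.1294 km)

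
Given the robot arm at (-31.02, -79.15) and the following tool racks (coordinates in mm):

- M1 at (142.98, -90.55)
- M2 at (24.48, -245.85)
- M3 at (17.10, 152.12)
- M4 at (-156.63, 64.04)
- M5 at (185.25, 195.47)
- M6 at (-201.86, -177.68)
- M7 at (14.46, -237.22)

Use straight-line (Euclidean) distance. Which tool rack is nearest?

Distances from (-31.02, -79.15):
M1: √((174.00)² + (-11.40)²) = √(30276.0000 + 129.9600) = 174.37 mm
M2: √((55.50)² + (-166.70)²) = √(3080.2500 + 27788.8900) = 175.70 mm
M3: √((48.12)² + (231.27)²) = √(2315.5344 + 53485.8129) = 236.22 mm
M4: √((-125.61)² + (143.19)²) = √(15777.8721 + 20503.3761) = 190.48 mm
M5: √((216.27)² + (274.62)²) = √(46772.7129 + 75416.1444) = 349.56 mm
M6: √((-170.84)² + (-98.53)²) = √(29186.3056 + 9708.1609) = 197.22 mm
M7: √((45.48)² + (-158.07)²) = √(2068.4304 + 24986.1249) = 164.48 mm
Minimum: M7 at 164.48 mm.

M7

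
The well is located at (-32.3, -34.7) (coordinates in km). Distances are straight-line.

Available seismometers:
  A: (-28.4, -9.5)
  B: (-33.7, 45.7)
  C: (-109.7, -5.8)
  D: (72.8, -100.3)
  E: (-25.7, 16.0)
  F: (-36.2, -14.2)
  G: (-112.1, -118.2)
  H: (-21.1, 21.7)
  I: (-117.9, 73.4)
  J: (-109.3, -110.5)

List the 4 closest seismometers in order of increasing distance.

Distances from (-32.3, -34.7):
A: 25.5 km
B: 80.4 km
C: 82.6 km
D: 123.9 km
E: 51.1 km
F: 20.9 km
G: 115.5 km
H: 57.5 km
I: 137.9 km
J: 108.0 km
Sorted: F (20.9 km) < A (25.5 km) < E (51.1 km) < H (57.5 km) < B (80.4 km) < C (82.6 km) < …

F, A, E, H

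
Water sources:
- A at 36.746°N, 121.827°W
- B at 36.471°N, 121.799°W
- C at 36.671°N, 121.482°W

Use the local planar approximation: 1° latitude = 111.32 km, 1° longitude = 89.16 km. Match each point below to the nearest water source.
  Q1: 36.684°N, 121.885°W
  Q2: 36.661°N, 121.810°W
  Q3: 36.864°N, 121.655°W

Q1→A; Q2→A; Q3→A

Q1 at 36.684°N, 121.885°W:
  A: √((0.062·111.32)² + (0.058·89.16)²) = √(47.63540 + 26.74214) = 8.624 km
  B: √((-0.213·111.32)² + (0.086·89.16)²) = √(562.21911 + 58.79454) = 24.920 km
  C: √((-0.013·111.32)² + (0.403·89.16)²) = √(2.09427 + 1291.07125) = 35.961 km
  → nearest: A (8.624 km)
Q2 at 36.661°N, 121.810°W:
  A: √((0.085·111.32)² + (-0.017·89.16)²) = √(89.53323 + 2.29741) = 9.583 km
  B: √((-0.190·111.32)² + (0.011·89.16)²) = √(447.35634 + 0.96189) = 21.174 km
  C: √((0.010·111.32)² + (0.328·89.16)²) = √(1.23921 + 855.23961) = 29.266 km
  → nearest: A (9.583 km)
Q3 at 36.864°N, 121.655°W:
  A: √((-0.118·111.32)² + (-0.172·89.16)²) = √(172.54819 + 235.17817) = 20.192 km
  B: √((-0.393·111.32)² + (-0.144·89.16)²) = √(1913.95400 + 164.84095) = 45.594 km
  C: √((-0.193·111.32)² + (0.173·89.16)²) = √(461.59491 + 237.92075) = 26.448 km
  → nearest: A (20.192 km)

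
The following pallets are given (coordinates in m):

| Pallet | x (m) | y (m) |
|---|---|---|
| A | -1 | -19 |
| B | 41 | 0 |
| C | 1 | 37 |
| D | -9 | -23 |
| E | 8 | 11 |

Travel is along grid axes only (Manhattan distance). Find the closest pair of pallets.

A and D

Pairwise distances:
A–D: 12 m
C–E: 33 m
A–E: 39 m
B–E: 44 m
D–E: 51 m
A–C: 58 m
A–B: 61 m
C–D: 70 m
B–D: 73 m
B–C: 77 m
Closest pair: A–D at 12 m.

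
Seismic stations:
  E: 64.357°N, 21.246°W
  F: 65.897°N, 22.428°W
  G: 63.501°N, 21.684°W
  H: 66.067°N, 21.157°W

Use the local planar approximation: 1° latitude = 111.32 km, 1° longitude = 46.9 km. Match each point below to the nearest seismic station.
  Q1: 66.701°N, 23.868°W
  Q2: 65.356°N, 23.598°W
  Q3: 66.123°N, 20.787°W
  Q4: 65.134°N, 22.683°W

Q1 at 66.701°N, 23.868°W:
  E: 288.459 km
  F: 112.123 km
  G: 370.658 km
  H: 145.421 km
  → nearest: F (112.123 km)
Q2 at 65.356°N, 23.598°W:
  E: 156.638 km
  F: 81.474 km
  G: 225.166 km
  H: 139.179 km
  → nearest: F (81.474 km)
Q3 at 66.123°N, 20.787°W:
  E: 197.766 km
  F: 80.971 km
  G: 294.897 km
  H: 18.439 km
  → nearest: H (18.439 km)
Q4 at 65.134°N, 22.683°W:
  E: 109.652 km
  F: 85.775 km
  G: 187.726 km
  H: 126.132 km
  → nearest: F (85.775 km)

Q1→F; Q2→F; Q3→H; Q4→F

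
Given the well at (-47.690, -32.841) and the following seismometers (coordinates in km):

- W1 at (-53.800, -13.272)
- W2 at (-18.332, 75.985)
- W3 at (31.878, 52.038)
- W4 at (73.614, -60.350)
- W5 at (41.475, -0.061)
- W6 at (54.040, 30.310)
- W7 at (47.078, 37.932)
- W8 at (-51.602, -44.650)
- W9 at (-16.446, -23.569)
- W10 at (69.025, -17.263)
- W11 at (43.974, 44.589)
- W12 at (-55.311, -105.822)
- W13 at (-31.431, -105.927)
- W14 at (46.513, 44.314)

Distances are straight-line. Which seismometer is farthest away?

W4

Distances from (-47.690, -32.841):
W1: √((-6.110)² + (19.569)²) = √(37.33210 + 382.94576) = 20.501 km
W2: √((29.358)² + (108.826)²) = √(861.89216 + 11843.09828) = 112.716 km
W3: √((79.568)² + (84.879)²) = √(6331.06662 + 7204.44464) = 116.342 km
W4: √((121.304)² + (-27.509)²) = √(14714.66042 + 756.74508) = 124.384 km
W5: √((89.165)² + (32.780)²) = √(7950.39722 + 1074.52840) = 95.000 km
W6: √((101.730)² + (63.151)²) = √(10348.99290 + 3988.04880) = 119.737 km
W7: √((94.768)² + (70.773)²) = √(8980.97382 + 5008.81753) = 118.278 km
W8: √((-3.912)² + (-11.809)²) = √(15.30374 + 139.45248) = 12.440 km
W9: √((31.244)² + (9.272)²) = √(976.18754 + 85.96998) = 32.591 km
W10: √((116.715)² + (15.578)²) = √(13622.39123 + 242.67408) = 117.750 km
W11: √((91.664)² + (77.430)²) = √(8402.28890 + 5995.40490) = 119.990 km
W12: √((-7.621)² + (-72.981)²) = √(58.07964 + 5326.22636) = 73.378 km
W13: √((16.259)² + (-73.086)²) = √(264.35508 + 5341.56340) = 74.873 km
W14: √((94.203)² + (77.155)²) = √(8874.20521 + 5952.89403) = 121.767 km
Maximum: W4 at 124.384 km.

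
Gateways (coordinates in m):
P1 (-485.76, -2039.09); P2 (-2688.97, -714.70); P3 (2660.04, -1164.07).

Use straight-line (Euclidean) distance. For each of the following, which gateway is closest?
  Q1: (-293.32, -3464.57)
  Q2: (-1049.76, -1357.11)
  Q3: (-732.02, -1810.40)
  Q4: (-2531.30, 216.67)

Q1→P1; Q2→P1; Q3→P1; Q4→P2

Q1 at (-293.32, -3464.57):
  P1: √((-192.44)² + (1425.48)²) = √(37033.1536 + 2031993.2304) = 1438.41 m
  P2: √((-2395.65)² + (2749.87)²) = √(5739138.9225 + 7561785.0169) = 3647.04 m
  P3: √((2953.36)² + (2300.50)²) = √(8722335.2896 + 5292300.2500) = 3743.61 m
  → nearest: P1 (1438.41 m)
Q2 at (-1049.76, -1357.11):
  P1: √((564.00)² + (-681.98)²) = √(318096.0000 + 465096.7204) = 884.98 m
  P2: √((-1639.21)² + (642.41)²) = √(2687009.4241 + 412690.6081) = 1760.60 m
  P3: √((3709.80)² + (193.04)²) = √(13762616.0400 + 37264.4416) = 3714.82 m
  → nearest: P1 (884.98 m)
Q3 at (-732.02, -1810.40):
  P1: √((246.26)² + (-228.69)²) = √(60643.9876 + 52299.1161) = 336.07 m
  P2: √((-1956.95)² + (1095.70)²) = √(3829653.3025 + 1200558.4900) = 2242.81 m
  P3: √((3392.06)² + (646.33)²) = √(11506071.0436 + 417742.4689) = 3453.09 m
  → nearest: P1 (336.07 m)
Q4 at (-2531.30, 216.67):
  P1: √((2045.54)² + (-2255.76)²) = √(4184233.8916 + 5088453.1776) = 3045.11 m
  P2: √((-157.67)² + (-931.37)²) = √(24859.8289 + 867450.0769) = 944.62 m
  P3: √((5191.34)² + (-1380.74)²) = √(26950010.9956 + 1906442.9476) = 5371.82 m
  → nearest: P2 (944.62 m)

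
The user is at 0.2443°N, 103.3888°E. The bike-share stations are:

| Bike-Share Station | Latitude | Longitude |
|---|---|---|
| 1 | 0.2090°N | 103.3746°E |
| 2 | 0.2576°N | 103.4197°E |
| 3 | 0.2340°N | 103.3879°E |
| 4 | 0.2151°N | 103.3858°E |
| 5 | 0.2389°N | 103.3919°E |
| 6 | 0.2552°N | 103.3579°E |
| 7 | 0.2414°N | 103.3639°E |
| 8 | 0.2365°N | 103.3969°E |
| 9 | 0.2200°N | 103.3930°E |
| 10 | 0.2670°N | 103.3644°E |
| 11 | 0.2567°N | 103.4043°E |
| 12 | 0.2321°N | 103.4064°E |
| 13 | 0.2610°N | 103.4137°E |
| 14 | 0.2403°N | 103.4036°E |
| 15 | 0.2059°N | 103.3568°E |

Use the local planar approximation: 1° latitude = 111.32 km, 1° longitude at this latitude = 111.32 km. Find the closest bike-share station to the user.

5

Distances from 0.2443°N, 103.3888°E:
1: 4.2356 km
2: 3.7449 km
3: 1.1510 km
4: 3.2677 km
5: 0.6931 km
6: 3.6475 km
7: 2.7906 km
8: 1.2518 km
9: 2.7452 km
10: 3.7099 km
11: 2.2097 km
12: 2.3839 km
13: 3.3376 km
14: 1.7066 km
15: 5.5644 km
Minimum: 5 at 0.6931 km.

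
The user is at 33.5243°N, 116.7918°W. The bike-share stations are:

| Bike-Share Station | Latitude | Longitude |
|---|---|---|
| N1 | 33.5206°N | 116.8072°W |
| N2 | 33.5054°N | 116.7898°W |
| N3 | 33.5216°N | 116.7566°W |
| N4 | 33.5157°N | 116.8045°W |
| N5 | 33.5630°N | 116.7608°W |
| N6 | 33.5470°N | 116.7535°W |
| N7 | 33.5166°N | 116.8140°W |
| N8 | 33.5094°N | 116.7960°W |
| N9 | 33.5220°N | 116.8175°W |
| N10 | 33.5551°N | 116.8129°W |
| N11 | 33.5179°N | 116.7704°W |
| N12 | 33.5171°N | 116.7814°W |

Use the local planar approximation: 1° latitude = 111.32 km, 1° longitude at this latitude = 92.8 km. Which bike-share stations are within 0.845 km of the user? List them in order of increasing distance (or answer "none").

none

Distances from 33.5243°N, 116.7918°W:
N1: √((-0.0037·111.32)² + (-0.0154·92.8)²) = √(0.169648 + 2.042384) = 1.4873 km
N2: √((-0.0189·111.32)² + (0.0020·92.8)²) = √(4.426597 + 0.034447) = 2.1121 km
N3: √((-0.0027·111.32)² + (0.0352·92.8)²) = √(0.090339 + 10.670414) = 3.2804 km
N4: √((-0.0086·111.32)² + (-0.0127·92.8)²) = √(0.916523 + 1.389004) = 1.5184 km
N5: √((0.0387·111.32)² + (0.0310·92.8)²) = √(18.559588 + 8.275978) = 5.1803 km
N6: √((0.0227·111.32)² + (0.0383·92.8)²) = √(6.385547 + 12.632622) = 4.3610 km
N7: √((-0.0077·111.32)² + (-0.0222·92.8)²) = √(0.734730 + 4.244259) = 2.2314 km
N8: √((-0.0149·111.32)² + (-0.0042·92.8)²) = √(2.751180 + 0.151913) = 1.7038 km
N9: √((-0.0023·111.32)² + (-0.0257·92.8)²) = √(0.065554 + 5.688034) = 2.3987 km
N10: √((0.0308·111.32)² + (-0.0211·92.8)²) = √(11.755682 + 3.834077) = 3.9484 km
N11: √((-0.0064·111.32)² + (0.0214·92.8)²) = √(0.507582 + 3.943878) = 2.1098 km
N12: √((-0.0072·111.32)² + (0.0104·92.8)²) = √(0.642409 + 0.931457) = 1.2545 km
Threshold 0.845 km: none within range.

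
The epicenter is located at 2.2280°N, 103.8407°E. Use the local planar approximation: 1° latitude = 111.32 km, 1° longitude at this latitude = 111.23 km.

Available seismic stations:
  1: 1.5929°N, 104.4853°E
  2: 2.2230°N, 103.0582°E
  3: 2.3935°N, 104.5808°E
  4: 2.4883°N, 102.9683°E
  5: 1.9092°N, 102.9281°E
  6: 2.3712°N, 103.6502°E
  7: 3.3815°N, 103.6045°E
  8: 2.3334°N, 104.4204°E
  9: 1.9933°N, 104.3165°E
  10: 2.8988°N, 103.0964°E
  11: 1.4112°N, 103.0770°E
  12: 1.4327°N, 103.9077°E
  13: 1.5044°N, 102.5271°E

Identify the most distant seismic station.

Distances from 2.2280°N, 103.8407°E:
1: 100.6932 km
2: 87.0393 km
3: 84.3577 km
4: 101.2711 km
5: 107.5334 km
6: 26.5161 km
7: 131.0678 km
8: 65.5388 km
9: 59.0210 km
10: 111.4902 km
11: 124.4325 km
12: 88.8459 km
13: 166.8446 km
Maximum: 13 at 166.8446 km.

13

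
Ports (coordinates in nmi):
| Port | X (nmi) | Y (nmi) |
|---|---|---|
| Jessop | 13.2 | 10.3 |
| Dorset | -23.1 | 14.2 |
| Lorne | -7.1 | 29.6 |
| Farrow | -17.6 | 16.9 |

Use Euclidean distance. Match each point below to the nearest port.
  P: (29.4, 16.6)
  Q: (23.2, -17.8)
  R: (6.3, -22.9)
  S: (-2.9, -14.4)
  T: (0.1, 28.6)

P at (29.4, 16.6):
  Jessop: 17.38 nmi
  Dorset: 52.55 nmi
  Lorne: 38.75 nmi
  Farrow: 47.00 nmi
  → nearest: Jessop (17.38 nmi)
Q at (23.2, -17.8):
  Jessop: 29.83 nmi
  Dorset: 56.28 nmi
  Lorne: 56.26 nmi
  Farrow: 53.56 nmi
  → nearest: Jessop (29.83 nmi)
R at (6.3, -22.9):
  Jessop: 33.91 nmi
  Dorset: 47.34 nmi
  Lorne: 54.18 nmi
  Farrow: 46.42 nmi
  → nearest: Jessop (33.91 nmi)
S at (-2.9, -14.4):
  Jessop: 29.48 nmi
  Dorset: 35.01 nmi
  Lorne: 44.20 nmi
  Farrow: 34.58 nmi
  → nearest: Jessop (29.48 nmi)
T at (0.1, 28.6):
  Jessop: 22.51 nmi
  Dorset: 27.31 nmi
  Lorne: 7.27 nmi
  Farrow: 21.22 nmi
  → nearest: Lorne (7.27 nmi)

P→Jessop; Q→Jessop; R→Jessop; S→Jessop; T→Lorne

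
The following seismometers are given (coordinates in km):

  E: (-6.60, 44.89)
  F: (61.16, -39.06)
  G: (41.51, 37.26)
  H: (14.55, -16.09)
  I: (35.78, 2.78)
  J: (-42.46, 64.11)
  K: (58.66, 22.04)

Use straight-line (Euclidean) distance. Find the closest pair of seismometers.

Pairwise distances:
E–F: 107.88 km
E–G: 48.71 km
E–H: 64.54 km
E–I: 59.74 km
E–J: 40.69 km
E–K: 69.14 km
F–G: 78.81 km
F–H: 51.96 km
F–I: 48.94 km
F–J: 146.22 km
F–K: 61.15 km
G–H: 59.78 km
G–I: 34.95 km
G–J: 88.16 km
G–K: 22.93 km
H–I: 28.40 km
H–J: 98.40 km
H–K: 58.31 km
I–J: 99.41 km
I–K: 29.91 km
J–K: 109.52 km
Closest pair: G–K at 22.93 km.

G and K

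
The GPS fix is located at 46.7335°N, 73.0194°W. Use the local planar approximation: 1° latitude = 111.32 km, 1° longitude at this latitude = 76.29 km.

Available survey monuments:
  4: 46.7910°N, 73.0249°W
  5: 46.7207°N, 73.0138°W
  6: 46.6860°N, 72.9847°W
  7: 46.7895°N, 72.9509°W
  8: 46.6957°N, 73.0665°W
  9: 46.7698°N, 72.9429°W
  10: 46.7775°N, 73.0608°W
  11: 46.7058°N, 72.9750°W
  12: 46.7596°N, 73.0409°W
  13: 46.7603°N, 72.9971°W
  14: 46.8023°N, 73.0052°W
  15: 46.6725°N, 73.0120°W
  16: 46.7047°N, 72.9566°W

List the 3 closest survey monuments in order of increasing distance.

5, 12, 13

Distances from 46.7335°N, 73.0194°W:
4: √((0.0575·111.32)² + (-0.0055·76.29)²) = √(40.971521 + 0.176060) = 6.4146 km
5: √((-0.0128·111.32)² + (0.0056·76.29)²) = √(2.030329 + 0.182520) = 1.4876 km
6: √((-0.0475·111.32)² + (0.0347·76.29)²) = √(27.959771 + 7.008001) = 5.9134 km
7: √((0.0560·111.32)² + (0.0685·76.29)²) = √(38.861759 + 27.309665) = 8.1346 km
8: √((-0.0378·111.32)² + (-0.0471·76.29)²) = √(17.706389 + 12.911510) = 5.5333 km
9: √((0.0363·111.32)² + (0.0765·76.29)²) = √(16.329002 + 34.061055) = 7.0986 km
10: √((0.0440·111.32)² + (-0.0414·76.29)²) = √(23.991188 + 9.975528) = 5.8281 km
11: √((-0.0277·111.32)² + (0.0444·76.29)²) = √(9.508367 + 11.473639) = 4.5806 km
12: √((0.0261·111.32)² + (-0.0215·76.29)²) = √(8.441651 + 2.690371) = 3.3365 km
13: √((0.0268·111.32)² + (0.0223·76.29)²) = √(8.900532 + 2.894309) = 3.4344 km
14: √((0.0688·111.32)² + (0.0142·76.29)²) = √(58.657463 + 1.173578) = 7.7351 km
15: √((-0.0610·111.32)² + (0.0074·76.29)²) = √(46.111162 + 0.318712) = 6.8139 km
16: √((-0.0288·111.32)² + (0.0628·76.29)²) = √(10.278539 + 22.953796) = 5.7647 km
Sorted: 5 (1.4876 km) < 12 (3.3365 km) < 13 (3.4344 km) < 11 (4.5806 km) < 8 (5.5333 km) < …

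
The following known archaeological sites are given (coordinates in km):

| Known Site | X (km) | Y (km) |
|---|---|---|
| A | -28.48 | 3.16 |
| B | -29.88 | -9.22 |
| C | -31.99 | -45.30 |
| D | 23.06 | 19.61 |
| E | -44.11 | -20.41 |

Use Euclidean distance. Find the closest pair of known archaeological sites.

A and B

Pairwise distances:
A–B: √((-1.40)² + (-12.38)²) = √(1.9600 + 153.2644) = 12.46 km
A–C: √((-3.51)² + (-48.46)²) = √(12.3201 + 2348.3716) = 48.59 km
A–D: √((51.54)² + (16.45)²) = √(2656.3716 + 270.6025) = 54.10 km
A–E: √((-15.63)² + (-23.57)²) = √(244.2969 + 555.5449) = 28.28 km
B–C: √((-2.11)² + (-36.08)²) = √(4.4521 + 1301.7664) = 36.14 km
B–D: √((52.94)² + (28.83)²) = √(2802.6436 + 831.1689) = 60.28 km
B–E: √((-14.23)² + (-11.19)²) = √(202.4929 + 125.2161) = 18.10 km
C–D: √((55.05)² + (64.91)²) = √(3030.5025 + 4213.3081) = 85.11 km
C–E: √((-12.12)² + (24.89)²) = √(146.8944 + 619.5121) = 27.68 km
D–E: √((-67.17)² + (-40.02)²) = √(4511.8089 + 1601.6004) = 78.19 km
Closest pair: A–B at 12.46 km.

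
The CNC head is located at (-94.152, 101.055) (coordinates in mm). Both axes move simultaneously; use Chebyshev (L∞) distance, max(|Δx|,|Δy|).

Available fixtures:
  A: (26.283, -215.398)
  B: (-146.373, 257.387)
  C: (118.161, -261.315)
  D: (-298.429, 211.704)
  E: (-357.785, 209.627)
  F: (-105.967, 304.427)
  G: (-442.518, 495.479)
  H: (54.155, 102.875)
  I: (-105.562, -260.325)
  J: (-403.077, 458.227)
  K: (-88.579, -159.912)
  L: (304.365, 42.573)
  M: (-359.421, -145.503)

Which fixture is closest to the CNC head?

H

Distances from (-94.152, 101.055):
A: 316.453 mm
B: 156.332 mm
C: 362.370 mm
D: 204.277 mm
E: 263.633 mm
F: 203.372 mm
G: 394.424 mm
H: 148.307 mm
I: 361.380 mm
J: 357.172 mm
K: 260.967 mm
L: 398.517 mm
M: 265.269 mm
Minimum: H at 148.307 mm.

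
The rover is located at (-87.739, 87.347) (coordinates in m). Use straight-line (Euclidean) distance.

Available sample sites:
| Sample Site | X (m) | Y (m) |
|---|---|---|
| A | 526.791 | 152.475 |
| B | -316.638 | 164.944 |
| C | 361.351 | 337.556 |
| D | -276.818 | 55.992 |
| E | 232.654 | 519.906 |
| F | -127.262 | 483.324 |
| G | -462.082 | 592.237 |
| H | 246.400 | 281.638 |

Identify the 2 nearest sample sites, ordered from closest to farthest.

Distances from (-87.739, 87.347):
A: √((614.530)² + (65.128)²) = √(377647.12090 + 4241.65638) = 617.972 m
B: √((-228.899)² + (77.597)²) = √(52394.75220 + 6021.29441) = 241.694 m
C: √((449.090)² + (250.209)²) = √(201681.82810 + 62604.54368) = 514.088 m
D: √((-189.079)² + (-31.355)²) = √(35750.86824 + 983.13602) = 191.661 m
E: √((320.393)² + (432.559)²) = √(102651.67445 + 187107.28848) = 538.293 m
F: √((-39.523)² + (395.977)²) = √(1562.06753 + 156797.78453) = 397.945 m
G: √((-374.343)² + (504.890)²) = √(140132.68165 + 254913.91210) = 628.527 m
H: √((334.139)² + (194.291)²) = √(111648.87132 + 37748.99268) = 386.520 m
Sorted: D (191.661 m) < B (241.694 m) < H (386.520 m) < F (397.945 m) < …

D, B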